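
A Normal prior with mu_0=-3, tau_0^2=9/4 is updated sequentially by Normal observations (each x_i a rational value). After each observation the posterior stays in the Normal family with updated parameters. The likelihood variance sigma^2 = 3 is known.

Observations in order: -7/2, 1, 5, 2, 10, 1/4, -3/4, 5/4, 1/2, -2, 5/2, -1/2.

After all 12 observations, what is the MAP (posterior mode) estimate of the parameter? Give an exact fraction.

141/160

obs 1: x=-7/2 → posterior Normal(-45/14, 9/7)
obs 2: x=1 → posterior Normal(-39/20, 9/10)
obs 3: x=5 → posterior Normal(-9/26, 9/13)
obs 4: x=2 → posterior Normal(3/32, 9/16)
obs 5: x=10 → posterior Normal(63/38, 9/19)
obs 6: x=1/4 → posterior Normal(129/88, 9/22)
obs 7: x=-3/4 → posterior Normal(6/5, 9/25)
obs 8: x=5/4 → posterior Normal(135/112, 9/28)
obs 9: x=1/2 → posterior Normal(141/124, 9/31)
obs 10: x=-2 → posterior Normal(117/136, 9/34)
obs 11: x=5/2 → posterior Normal(147/148, 9/37)
obs 12: x=-1/2 → posterior Normal(141/160, 9/40)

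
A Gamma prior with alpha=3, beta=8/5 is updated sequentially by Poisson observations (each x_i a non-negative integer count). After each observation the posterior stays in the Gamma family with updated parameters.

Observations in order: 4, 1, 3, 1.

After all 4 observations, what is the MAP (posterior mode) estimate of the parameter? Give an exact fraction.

obs 1: x=4 → posterior Gamma(7, 13/5)
obs 2: x=1 → posterior Gamma(8, 18/5)
obs 3: x=3 → posterior Gamma(11, 23/5)
obs 4: x=1 → posterior Gamma(12, 28/5)

55/28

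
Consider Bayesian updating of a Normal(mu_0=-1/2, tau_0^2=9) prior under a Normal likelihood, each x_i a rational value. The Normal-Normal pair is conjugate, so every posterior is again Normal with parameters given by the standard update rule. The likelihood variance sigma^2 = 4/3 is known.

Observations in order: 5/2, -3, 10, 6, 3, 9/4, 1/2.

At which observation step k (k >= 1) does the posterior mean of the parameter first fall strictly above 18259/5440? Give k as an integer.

obs 1: x=5/2 → posterior Normal(131/62, 36/31)
obs 2: x=-3 → posterior Normal(-31/116, 18/29)
obs 3: x=10 → posterior Normal(509/170, 36/85)
obs 4: x=6 → posterior Normal(119/32, 9/28)
obs 5: x=3 → posterior Normal(995/278, 36/139)
obs 6: x=9/4 → posterior Normal(2233/664, 18/83)
obs 7: x=1/2 → posterior Normal(2287/772, 36/193)

k = 4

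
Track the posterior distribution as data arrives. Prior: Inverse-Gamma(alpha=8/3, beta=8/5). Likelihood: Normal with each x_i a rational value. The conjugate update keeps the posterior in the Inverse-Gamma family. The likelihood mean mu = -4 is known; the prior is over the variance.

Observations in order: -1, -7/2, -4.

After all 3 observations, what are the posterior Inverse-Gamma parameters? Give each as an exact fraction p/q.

obs 1: x=-1 → posterior Inverse-Gamma(19/6, 61/10)
obs 2: x=-7/2 → posterior Inverse-Gamma(11/3, 249/40)
obs 3: x=-4 → posterior Inverse-Gamma(25/6, 249/40)

alpha=25/6, beta=249/40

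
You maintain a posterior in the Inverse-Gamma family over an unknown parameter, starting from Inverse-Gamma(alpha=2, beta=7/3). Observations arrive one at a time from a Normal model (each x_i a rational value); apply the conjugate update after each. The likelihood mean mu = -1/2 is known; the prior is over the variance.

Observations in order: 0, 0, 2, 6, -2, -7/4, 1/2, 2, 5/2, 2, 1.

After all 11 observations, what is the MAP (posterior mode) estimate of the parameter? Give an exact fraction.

3947/816

obs 1: x=0 → posterior Inverse-Gamma(5/2, 59/24)
obs 2: x=0 → posterior Inverse-Gamma(3, 31/12)
obs 3: x=2 → posterior Inverse-Gamma(7/2, 137/24)
obs 4: x=6 → posterior Inverse-Gamma(4, 161/6)
obs 5: x=-2 → posterior Inverse-Gamma(9/2, 671/24)
obs 6: x=-7/4 → posterior Inverse-Gamma(5, 2759/96)
obs 7: x=1/2 → posterior Inverse-Gamma(11/2, 2807/96)
obs 8: x=2 → posterior Inverse-Gamma(6, 3107/96)
obs 9: x=5/2 → posterior Inverse-Gamma(13/2, 3539/96)
obs 10: x=2 → posterior Inverse-Gamma(7, 3839/96)
obs 11: x=1 → posterior Inverse-Gamma(15/2, 3947/96)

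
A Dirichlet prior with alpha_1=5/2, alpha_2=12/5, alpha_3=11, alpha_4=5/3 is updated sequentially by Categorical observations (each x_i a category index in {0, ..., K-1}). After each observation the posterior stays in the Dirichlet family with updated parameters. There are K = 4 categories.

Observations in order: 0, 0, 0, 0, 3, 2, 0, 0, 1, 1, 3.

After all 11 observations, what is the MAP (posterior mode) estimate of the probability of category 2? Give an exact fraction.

30/67

obs 1: x=0 → posterior Dirichlet(7/2, 12/5, 11, 5/3)
obs 2: x=0 → posterior Dirichlet(9/2, 12/5, 11, 5/3)
obs 3: x=0 → posterior Dirichlet(11/2, 12/5, 11, 5/3)
obs 4: x=0 → posterior Dirichlet(13/2, 12/5, 11, 5/3)
obs 5: x=3 → posterior Dirichlet(13/2, 12/5, 11, 8/3)
obs 6: x=2 → posterior Dirichlet(13/2, 12/5, 12, 8/3)
obs 7: x=0 → posterior Dirichlet(15/2, 12/5, 12, 8/3)
obs 8: x=0 → posterior Dirichlet(17/2, 12/5, 12, 8/3)
obs 9: x=1 → posterior Dirichlet(17/2, 17/5, 12, 8/3)
obs 10: x=1 → posterior Dirichlet(17/2, 22/5, 12, 8/3)
obs 11: x=3 → posterior Dirichlet(17/2, 22/5, 12, 11/3)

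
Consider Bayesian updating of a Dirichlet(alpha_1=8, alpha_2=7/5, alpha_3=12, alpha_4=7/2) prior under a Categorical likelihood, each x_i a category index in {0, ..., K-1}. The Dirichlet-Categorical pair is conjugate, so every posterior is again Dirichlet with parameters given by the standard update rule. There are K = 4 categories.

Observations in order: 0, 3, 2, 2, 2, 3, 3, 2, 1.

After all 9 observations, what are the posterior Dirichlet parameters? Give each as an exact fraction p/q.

obs 1: x=0 → posterior Dirichlet(9, 7/5, 12, 7/2)
obs 2: x=3 → posterior Dirichlet(9, 7/5, 12, 9/2)
obs 3: x=2 → posterior Dirichlet(9, 7/5, 13, 9/2)
obs 4: x=2 → posterior Dirichlet(9, 7/5, 14, 9/2)
obs 5: x=2 → posterior Dirichlet(9, 7/5, 15, 9/2)
obs 6: x=3 → posterior Dirichlet(9, 7/5, 15, 11/2)
obs 7: x=3 → posterior Dirichlet(9, 7/5, 15, 13/2)
obs 8: x=2 → posterior Dirichlet(9, 7/5, 16, 13/2)
obs 9: x=1 → posterior Dirichlet(9, 12/5, 16, 13/2)

alpha_1=9, alpha_2=12/5, alpha_3=16, alpha_4=13/2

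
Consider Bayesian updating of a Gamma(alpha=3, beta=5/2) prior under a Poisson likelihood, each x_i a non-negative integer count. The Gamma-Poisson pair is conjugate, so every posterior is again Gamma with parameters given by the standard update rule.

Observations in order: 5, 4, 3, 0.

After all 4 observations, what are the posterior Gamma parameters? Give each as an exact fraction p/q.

alpha=15, beta=13/2

obs 1: x=5 → posterior Gamma(8, 7/2)
obs 2: x=4 → posterior Gamma(12, 9/2)
obs 3: x=3 → posterior Gamma(15, 11/2)
obs 4: x=0 → posterior Gamma(15, 13/2)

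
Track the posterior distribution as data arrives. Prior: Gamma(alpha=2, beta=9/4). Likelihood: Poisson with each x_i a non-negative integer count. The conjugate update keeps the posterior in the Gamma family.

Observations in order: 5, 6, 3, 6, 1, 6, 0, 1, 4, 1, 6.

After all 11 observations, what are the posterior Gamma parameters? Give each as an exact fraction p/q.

obs 1: x=5 → posterior Gamma(7, 13/4)
obs 2: x=6 → posterior Gamma(13, 17/4)
obs 3: x=3 → posterior Gamma(16, 21/4)
obs 4: x=6 → posterior Gamma(22, 25/4)
obs 5: x=1 → posterior Gamma(23, 29/4)
obs 6: x=6 → posterior Gamma(29, 33/4)
obs 7: x=0 → posterior Gamma(29, 37/4)
obs 8: x=1 → posterior Gamma(30, 41/4)
obs 9: x=4 → posterior Gamma(34, 45/4)
obs 10: x=1 → posterior Gamma(35, 49/4)
obs 11: x=6 → posterior Gamma(41, 53/4)

alpha=41, beta=53/4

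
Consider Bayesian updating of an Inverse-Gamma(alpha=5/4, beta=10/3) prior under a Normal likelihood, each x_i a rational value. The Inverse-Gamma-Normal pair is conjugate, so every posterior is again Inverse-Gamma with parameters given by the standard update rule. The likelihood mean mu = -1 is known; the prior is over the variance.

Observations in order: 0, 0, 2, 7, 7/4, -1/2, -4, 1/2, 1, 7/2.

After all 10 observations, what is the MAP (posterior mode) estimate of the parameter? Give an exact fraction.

5999/696

obs 1: x=0 → posterior Inverse-Gamma(7/4, 23/6)
obs 2: x=0 → posterior Inverse-Gamma(9/4, 13/3)
obs 3: x=2 → posterior Inverse-Gamma(11/4, 53/6)
obs 4: x=7 → posterior Inverse-Gamma(13/4, 245/6)
obs 5: x=7/4 → posterior Inverse-Gamma(15/4, 4283/96)
obs 6: x=-1/2 → posterior Inverse-Gamma(17/4, 4295/96)
obs 7: x=-4 → posterior Inverse-Gamma(19/4, 4727/96)
obs 8: x=1/2 → posterior Inverse-Gamma(21/4, 4835/96)
obs 9: x=1 → posterior Inverse-Gamma(23/4, 5027/96)
obs 10: x=7/2 → posterior Inverse-Gamma(25/4, 5999/96)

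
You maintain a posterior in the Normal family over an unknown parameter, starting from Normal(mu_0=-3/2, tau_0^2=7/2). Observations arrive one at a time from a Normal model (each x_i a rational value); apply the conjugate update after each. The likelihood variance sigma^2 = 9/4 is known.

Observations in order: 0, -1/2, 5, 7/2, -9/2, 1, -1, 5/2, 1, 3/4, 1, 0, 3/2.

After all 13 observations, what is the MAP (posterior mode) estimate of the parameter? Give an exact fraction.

130/191

obs 1: x=0 → posterior Normal(-27/46, 63/46)
obs 2: x=-1/2 → posterior Normal(-41/74, 63/74)
obs 3: x=5 → posterior Normal(33/34, 21/34)
obs 4: x=7/2 → posterior Normal(197/130, 63/130)
obs 5: x=-9/2 → posterior Normal(71/158, 63/158)
obs 6: x=1 → posterior Normal(33/62, 21/62)
obs 7: x=-1 → posterior Normal(71/214, 63/214)
obs 8: x=5/2 → posterior Normal(141/242, 63/242)
obs 9: x=1 → posterior Normal(169/270, 7/30)
obs 10: x=3/4 → posterior Normal(95/149, 63/298)
obs 11: x=1 → posterior Normal(109/163, 63/326)
obs 12: x=0 → posterior Normal(109/177, 21/118)
obs 13: x=3/2 → posterior Normal(130/191, 63/382)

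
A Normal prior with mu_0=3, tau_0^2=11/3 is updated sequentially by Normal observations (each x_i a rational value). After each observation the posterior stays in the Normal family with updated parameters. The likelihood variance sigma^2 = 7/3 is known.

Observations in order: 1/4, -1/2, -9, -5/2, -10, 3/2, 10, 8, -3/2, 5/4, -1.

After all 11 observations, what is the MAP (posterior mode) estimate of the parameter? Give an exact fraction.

-35/256

obs 1: x=1/4 → posterior Normal(95/72, 77/54)
obs 2: x=-1/2 → posterior Normal(73/116, 77/87)
obs 3: x=-9 → posterior Normal(-323/160, 77/120)
obs 4: x=-5/2 → posterior Normal(-433/204, 77/153)
obs 5: x=-10 → posterior Normal(-873/248, 77/186)
obs 6: x=3/2 → posterior Normal(-807/292, 77/219)
obs 7: x=10 → posterior Normal(-367/336, 11/36)
obs 8: x=8 → posterior Normal(-3/76, 77/285)
obs 9: x=-3/2 → posterior Normal(-81/424, 77/318)
obs 10: x=5/4 → posterior Normal(-1/18, 77/351)
obs 11: x=-1 → posterior Normal(-35/256, 77/384)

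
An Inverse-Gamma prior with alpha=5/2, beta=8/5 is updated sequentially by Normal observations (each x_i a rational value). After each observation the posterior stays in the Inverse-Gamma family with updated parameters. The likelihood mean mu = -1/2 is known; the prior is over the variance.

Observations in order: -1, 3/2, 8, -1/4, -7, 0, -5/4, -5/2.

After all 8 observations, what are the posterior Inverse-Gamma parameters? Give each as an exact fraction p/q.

alpha=13/2, beta=5073/80

obs 1: x=-1 → posterior Inverse-Gamma(3, 69/40)
obs 2: x=3/2 → posterior Inverse-Gamma(7/2, 149/40)
obs 3: x=8 → posterior Inverse-Gamma(4, 797/20)
obs 4: x=-1/4 → posterior Inverse-Gamma(9/2, 6381/160)
obs 5: x=-7 → posterior Inverse-Gamma(5, 9761/160)
obs 6: x=0 → posterior Inverse-Gamma(11/2, 9781/160)
obs 7: x=-5/4 → posterior Inverse-Gamma(6, 4913/80)
obs 8: x=-5/2 → posterior Inverse-Gamma(13/2, 5073/80)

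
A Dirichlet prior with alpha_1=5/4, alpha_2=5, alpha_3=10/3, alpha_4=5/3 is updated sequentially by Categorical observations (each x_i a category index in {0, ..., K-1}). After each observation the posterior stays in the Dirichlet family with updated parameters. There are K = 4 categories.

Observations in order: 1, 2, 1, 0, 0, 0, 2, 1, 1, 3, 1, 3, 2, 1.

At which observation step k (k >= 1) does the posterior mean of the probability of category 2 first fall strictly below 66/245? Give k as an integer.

obs 1: x=1 → posterior Dirichlet(5/4, 6, 10/3, 5/3)
obs 2: x=2 → posterior Dirichlet(5/4, 6, 13/3, 5/3)
obs 3: x=1 → posterior Dirichlet(5/4, 7, 13/3, 5/3)
obs 4: x=0 → posterior Dirichlet(9/4, 7, 13/3, 5/3)
obs 5: x=0 → posterior Dirichlet(13/4, 7, 13/3, 5/3)
obs 6: x=0 → posterior Dirichlet(17/4, 7, 13/3, 5/3)
obs 7: x=2 → posterior Dirichlet(17/4, 7, 16/3, 5/3)
obs 8: x=1 → posterior Dirichlet(17/4, 8, 16/3, 5/3)
obs 9: x=1 → posterior Dirichlet(17/4, 9, 16/3, 5/3)
obs 10: x=3 → posterior Dirichlet(17/4, 9, 16/3, 8/3)
obs 11: x=1 → posterior Dirichlet(17/4, 10, 16/3, 8/3)
obs 12: x=3 → posterior Dirichlet(17/4, 10, 16/3, 11/3)
obs 13: x=2 → posterior Dirichlet(17/4, 10, 19/3, 11/3)
obs 14: x=1 → posterior Dirichlet(17/4, 11, 19/3, 11/3)

k = 5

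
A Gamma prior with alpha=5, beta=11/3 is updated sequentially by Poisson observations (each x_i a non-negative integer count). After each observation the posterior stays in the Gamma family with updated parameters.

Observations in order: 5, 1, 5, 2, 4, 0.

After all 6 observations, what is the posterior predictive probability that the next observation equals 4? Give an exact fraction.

76260825576585152922234130097034995325/680564733841876926926749214863536422912

obs 1: x=5 → posterior Gamma(10, 14/3)
obs 2: x=1 → posterior Gamma(11, 17/3)
obs 3: x=5 → posterior Gamma(16, 20/3)
obs 4: x=2 → posterior Gamma(18, 23/3)
obs 5: x=4 → posterior Gamma(22, 26/3)
obs 6: x=0 → posterior Gamma(22, 29/3)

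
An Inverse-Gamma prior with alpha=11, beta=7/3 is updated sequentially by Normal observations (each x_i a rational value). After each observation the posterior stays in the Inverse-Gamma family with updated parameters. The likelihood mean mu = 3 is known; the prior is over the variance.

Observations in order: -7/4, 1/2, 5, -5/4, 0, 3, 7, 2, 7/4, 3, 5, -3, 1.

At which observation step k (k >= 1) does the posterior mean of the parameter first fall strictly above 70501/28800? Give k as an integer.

k = 5

obs 1: x=-7/4 → posterior Inverse-Gamma(23/2, 1307/96)
obs 2: x=1/2 → posterior Inverse-Gamma(12, 1607/96)
obs 3: x=5 → posterior Inverse-Gamma(25/2, 1799/96)
obs 4: x=-5/4 → posterior Inverse-Gamma(13, 1333/48)
obs 5: x=0 → posterior Inverse-Gamma(27/2, 1549/48)
obs 6: x=3 → posterior Inverse-Gamma(14, 1549/48)
obs 7: x=7 → posterior Inverse-Gamma(29/2, 1933/48)
obs 8: x=2 → posterior Inverse-Gamma(15, 1957/48)
obs 9: x=7/4 → posterior Inverse-Gamma(31/2, 3989/96)
obs 10: x=3 → posterior Inverse-Gamma(16, 3989/96)
obs 11: x=5 → posterior Inverse-Gamma(33/2, 4181/96)
obs 12: x=-3 → posterior Inverse-Gamma(17, 5909/96)
obs 13: x=1 → posterior Inverse-Gamma(35/2, 6101/96)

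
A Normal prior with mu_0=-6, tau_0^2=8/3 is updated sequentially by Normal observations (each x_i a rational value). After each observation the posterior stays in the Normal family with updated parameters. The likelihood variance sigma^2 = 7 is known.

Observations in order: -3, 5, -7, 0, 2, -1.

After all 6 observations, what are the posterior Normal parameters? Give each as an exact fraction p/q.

mu_0=-158/69, tau_0^2=56/69

obs 1: x=-3 → posterior Normal(-150/29, 56/29)
obs 2: x=5 → posterior Normal(-110/37, 56/37)
obs 3: x=-7 → posterior Normal(-166/45, 56/45)
obs 4: x=0 → posterior Normal(-166/53, 56/53)
obs 5: x=2 → posterior Normal(-150/61, 56/61)
obs 6: x=-1 → posterior Normal(-158/69, 56/69)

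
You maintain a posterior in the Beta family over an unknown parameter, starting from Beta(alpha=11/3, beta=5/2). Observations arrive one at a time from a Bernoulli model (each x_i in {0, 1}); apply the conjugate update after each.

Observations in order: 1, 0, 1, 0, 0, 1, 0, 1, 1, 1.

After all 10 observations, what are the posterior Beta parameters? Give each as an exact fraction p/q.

alpha=29/3, beta=13/2

obs 1: x=1 → posterior Beta(14/3, 5/2)
obs 2: x=0 → posterior Beta(14/3, 7/2)
obs 3: x=1 → posterior Beta(17/3, 7/2)
obs 4: x=0 → posterior Beta(17/3, 9/2)
obs 5: x=0 → posterior Beta(17/3, 11/2)
obs 6: x=1 → posterior Beta(20/3, 11/2)
obs 7: x=0 → posterior Beta(20/3, 13/2)
obs 8: x=1 → posterior Beta(23/3, 13/2)
obs 9: x=1 → posterior Beta(26/3, 13/2)
obs 10: x=1 → posterior Beta(29/3, 13/2)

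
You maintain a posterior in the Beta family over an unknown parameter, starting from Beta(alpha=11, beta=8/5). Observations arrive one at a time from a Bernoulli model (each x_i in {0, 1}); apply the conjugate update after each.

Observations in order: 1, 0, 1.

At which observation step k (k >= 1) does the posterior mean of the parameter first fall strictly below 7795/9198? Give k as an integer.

k = 2

obs 1: x=1 → posterior Beta(12, 8/5)
obs 2: x=0 → posterior Beta(12, 13/5)
obs 3: x=1 → posterior Beta(13, 13/5)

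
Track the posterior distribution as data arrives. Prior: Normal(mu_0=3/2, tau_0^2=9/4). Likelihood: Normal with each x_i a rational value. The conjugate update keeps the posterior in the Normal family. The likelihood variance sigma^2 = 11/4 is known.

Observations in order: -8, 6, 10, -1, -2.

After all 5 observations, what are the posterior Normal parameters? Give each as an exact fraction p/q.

mu_0=123/112, tau_0^2=99/224

obs 1: x=-8 → posterior Normal(-111/40, 99/80)
obs 2: x=6 → posterior Normal(-3/58, 99/116)
obs 3: x=10 → posterior Normal(177/76, 99/152)
obs 4: x=-1 → posterior Normal(159/94, 99/188)
obs 5: x=-2 → posterior Normal(123/112, 99/224)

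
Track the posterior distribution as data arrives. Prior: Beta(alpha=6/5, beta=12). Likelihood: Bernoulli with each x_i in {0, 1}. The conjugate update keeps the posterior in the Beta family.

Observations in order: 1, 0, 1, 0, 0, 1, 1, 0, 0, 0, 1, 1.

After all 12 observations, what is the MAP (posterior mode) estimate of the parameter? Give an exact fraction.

31/116

obs 1: x=1 → posterior Beta(11/5, 12)
obs 2: x=0 → posterior Beta(11/5, 13)
obs 3: x=1 → posterior Beta(16/5, 13)
obs 4: x=0 → posterior Beta(16/5, 14)
obs 5: x=0 → posterior Beta(16/5, 15)
obs 6: x=1 → posterior Beta(21/5, 15)
obs 7: x=1 → posterior Beta(26/5, 15)
obs 8: x=0 → posterior Beta(26/5, 16)
obs 9: x=0 → posterior Beta(26/5, 17)
obs 10: x=0 → posterior Beta(26/5, 18)
obs 11: x=1 → posterior Beta(31/5, 18)
obs 12: x=1 → posterior Beta(36/5, 18)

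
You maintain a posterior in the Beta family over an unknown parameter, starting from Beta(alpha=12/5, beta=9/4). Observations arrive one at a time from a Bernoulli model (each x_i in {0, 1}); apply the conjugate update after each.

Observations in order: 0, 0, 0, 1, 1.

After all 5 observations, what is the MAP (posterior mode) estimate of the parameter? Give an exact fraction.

obs 1: x=0 → posterior Beta(12/5, 13/4)
obs 2: x=0 → posterior Beta(12/5, 17/4)
obs 3: x=0 → posterior Beta(12/5, 21/4)
obs 4: x=1 → posterior Beta(17/5, 21/4)
obs 5: x=1 → posterior Beta(22/5, 21/4)

4/9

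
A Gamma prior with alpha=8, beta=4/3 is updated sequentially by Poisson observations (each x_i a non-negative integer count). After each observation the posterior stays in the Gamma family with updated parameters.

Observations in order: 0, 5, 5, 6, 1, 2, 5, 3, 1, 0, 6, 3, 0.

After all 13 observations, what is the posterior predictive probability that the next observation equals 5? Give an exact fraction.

161518853077625503304335216995325313300915186420660083644620666413762572262652823/1493151093767055738257781984763362884986890688954697631435062884925443275046780928

obs 1: x=0 → posterior Gamma(8, 7/3)
obs 2: x=5 → posterior Gamma(13, 10/3)
obs 3: x=5 → posterior Gamma(18, 13/3)
obs 4: x=6 → posterior Gamma(24, 16/3)
obs 5: x=1 → posterior Gamma(25, 19/3)
obs 6: x=2 → posterior Gamma(27, 22/3)
obs 7: x=5 → posterior Gamma(32, 25/3)
obs 8: x=3 → posterior Gamma(35, 28/3)
obs 9: x=1 → posterior Gamma(36, 31/3)
obs 10: x=0 → posterior Gamma(36, 34/3)
obs 11: x=6 → posterior Gamma(42, 37/3)
obs 12: x=3 → posterior Gamma(45, 40/3)
obs 13: x=0 → posterior Gamma(45, 43/3)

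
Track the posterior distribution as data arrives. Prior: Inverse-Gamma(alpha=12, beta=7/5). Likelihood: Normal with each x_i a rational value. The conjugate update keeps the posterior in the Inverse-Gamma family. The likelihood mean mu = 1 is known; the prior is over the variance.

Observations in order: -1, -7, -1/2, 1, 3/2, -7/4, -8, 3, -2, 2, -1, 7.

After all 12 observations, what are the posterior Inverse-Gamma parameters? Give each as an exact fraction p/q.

alpha=18, beta=17269/160

obs 1: x=-1 → posterior Inverse-Gamma(25/2, 17/5)
obs 2: x=-7 → posterior Inverse-Gamma(13, 177/5)
obs 3: x=-1/2 → posterior Inverse-Gamma(27/2, 1461/40)
obs 4: x=1 → posterior Inverse-Gamma(14, 1461/40)
obs 5: x=3/2 → posterior Inverse-Gamma(29/2, 733/20)
obs 6: x=-7/4 → posterior Inverse-Gamma(15, 6469/160)
obs 7: x=-8 → posterior Inverse-Gamma(31/2, 12949/160)
obs 8: x=3 → posterior Inverse-Gamma(16, 13269/160)
obs 9: x=-2 → posterior Inverse-Gamma(33/2, 13989/160)
obs 10: x=2 → posterior Inverse-Gamma(17, 14069/160)
obs 11: x=-1 → posterior Inverse-Gamma(35/2, 14389/160)
obs 12: x=7 → posterior Inverse-Gamma(18, 17269/160)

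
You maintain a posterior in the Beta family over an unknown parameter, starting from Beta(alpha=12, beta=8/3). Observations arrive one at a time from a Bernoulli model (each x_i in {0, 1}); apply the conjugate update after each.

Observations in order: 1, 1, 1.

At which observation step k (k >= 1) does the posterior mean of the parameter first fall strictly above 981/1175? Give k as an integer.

obs 1: x=1 → posterior Beta(13, 8/3)
obs 2: x=1 → posterior Beta(14, 8/3)
obs 3: x=1 → posterior Beta(15, 8/3)

k = 2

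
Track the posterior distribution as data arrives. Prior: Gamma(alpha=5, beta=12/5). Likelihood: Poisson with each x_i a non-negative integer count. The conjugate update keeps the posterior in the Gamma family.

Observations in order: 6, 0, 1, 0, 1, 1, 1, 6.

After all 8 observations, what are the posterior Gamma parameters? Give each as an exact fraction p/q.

alpha=21, beta=52/5

obs 1: x=6 → posterior Gamma(11, 17/5)
obs 2: x=0 → posterior Gamma(11, 22/5)
obs 3: x=1 → posterior Gamma(12, 27/5)
obs 4: x=0 → posterior Gamma(12, 32/5)
obs 5: x=1 → posterior Gamma(13, 37/5)
obs 6: x=1 → posterior Gamma(14, 42/5)
obs 7: x=1 → posterior Gamma(15, 47/5)
obs 8: x=6 → posterior Gamma(21, 52/5)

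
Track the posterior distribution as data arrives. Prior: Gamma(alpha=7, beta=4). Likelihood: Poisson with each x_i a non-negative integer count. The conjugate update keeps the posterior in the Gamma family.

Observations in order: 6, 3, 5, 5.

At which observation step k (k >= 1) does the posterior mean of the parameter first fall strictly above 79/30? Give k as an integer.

k = 2

obs 1: x=6 → posterior Gamma(13, 5)
obs 2: x=3 → posterior Gamma(16, 6)
obs 3: x=5 → posterior Gamma(21, 7)
obs 4: x=5 → posterior Gamma(26, 8)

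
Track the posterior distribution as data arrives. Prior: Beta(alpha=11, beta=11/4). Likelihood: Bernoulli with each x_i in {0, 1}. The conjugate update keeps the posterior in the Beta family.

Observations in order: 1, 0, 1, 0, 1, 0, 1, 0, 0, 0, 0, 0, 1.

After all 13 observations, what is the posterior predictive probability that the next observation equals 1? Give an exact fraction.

obs 1: x=1 → posterior Beta(12, 11/4)
obs 2: x=0 → posterior Beta(12, 15/4)
obs 3: x=1 → posterior Beta(13, 15/4)
obs 4: x=0 → posterior Beta(13, 19/4)
obs 5: x=1 → posterior Beta(14, 19/4)
obs 6: x=0 → posterior Beta(14, 23/4)
obs 7: x=1 → posterior Beta(15, 23/4)
obs 8: x=0 → posterior Beta(15, 27/4)
obs 9: x=0 → posterior Beta(15, 31/4)
obs 10: x=0 → posterior Beta(15, 35/4)
obs 11: x=0 → posterior Beta(15, 39/4)
obs 12: x=0 → posterior Beta(15, 43/4)
obs 13: x=1 → posterior Beta(16, 43/4)

64/107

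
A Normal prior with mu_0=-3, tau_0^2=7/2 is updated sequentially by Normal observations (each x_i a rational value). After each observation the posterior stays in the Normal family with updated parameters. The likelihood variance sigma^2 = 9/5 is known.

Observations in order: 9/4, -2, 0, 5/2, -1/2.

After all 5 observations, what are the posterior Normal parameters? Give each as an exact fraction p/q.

mu_0=99/772, tau_0^2=63/193

obs 1: x=9/4 → posterior Normal(99/212, 63/53)
obs 2: x=-2 → posterior Normal(-181/352, 63/88)
obs 3: x=0 → posterior Normal(-181/492, 21/41)
obs 4: x=5/2 → posterior Normal(169/632, 63/158)
obs 5: x=-1/2 → posterior Normal(99/772, 63/193)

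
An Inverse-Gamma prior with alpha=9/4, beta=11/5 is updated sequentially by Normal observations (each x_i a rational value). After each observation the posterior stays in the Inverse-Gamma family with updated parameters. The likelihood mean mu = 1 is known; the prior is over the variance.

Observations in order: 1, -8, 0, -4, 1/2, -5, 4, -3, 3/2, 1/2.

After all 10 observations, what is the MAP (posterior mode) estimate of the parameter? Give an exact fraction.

3463/330

obs 1: x=1 → posterior Inverse-Gamma(11/4, 11/5)
obs 2: x=-8 → posterior Inverse-Gamma(13/4, 427/10)
obs 3: x=0 → posterior Inverse-Gamma(15/4, 216/5)
obs 4: x=-4 → posterior Inverse-Gamma(17/4, 557/10)
obs 5: x=1/2 → posterior Inverse-Gamma(19/4, 2233/40)
obs 6: x=-5 → posterior Inverse-Gamma(21/4, 2953/40)
obs 7: x=4 → posterior Inverse-Gamma(23/4, 3133/40)
obs 8: x=-3 → posterior Inverse-Gamma(25/4, 3453/40)
obs 9: x=3/2 → posterior Inverse-Gamma(27/4, 1729/20)
obs 10: x=1/2 → posterior Inverse-Gamma(29/4, 3463/40)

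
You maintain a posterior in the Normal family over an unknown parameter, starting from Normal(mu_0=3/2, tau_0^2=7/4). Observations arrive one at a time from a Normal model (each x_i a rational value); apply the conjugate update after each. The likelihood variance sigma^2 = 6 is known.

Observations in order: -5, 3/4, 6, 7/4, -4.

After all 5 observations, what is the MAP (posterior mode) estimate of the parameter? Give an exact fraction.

obs 1: x=-5 → posterior Normal(1/31, 42/31)
obs 2: x=3/4 → posterior Normal(25/152, 21/19)
obs 3: x=6 → posterior Normal(193/180, 14/15)
obs 4: x=7/4 → posterior Normal(121/104, 21/26)
obs 5: x=-4 → posterior Normal(65/118, 42/59)

65/118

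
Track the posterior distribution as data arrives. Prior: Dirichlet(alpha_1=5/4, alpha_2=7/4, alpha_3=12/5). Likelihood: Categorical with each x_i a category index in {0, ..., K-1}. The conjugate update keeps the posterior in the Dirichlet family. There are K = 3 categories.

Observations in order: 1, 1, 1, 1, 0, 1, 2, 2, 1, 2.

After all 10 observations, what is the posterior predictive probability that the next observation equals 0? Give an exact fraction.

obs 1: x=1 → posterior Dirichlet(5/4, 11/4, 12/5)
obs 2: x=1 → posterior Dirichlet(5/4, 15/4, 12/5)
obs 3: x=1 → posterior Dirichlet(5/4, 19/4, 12/5)
obs 4: x=1 → posterior Dirichlet(5/4, 23/4, 12/5)
obs 5: x=0 → posterior Dirichlet(9/4, 23/4, 12/5)
obs 6: x=1 → posterior Dirichlet(9/4, 27/4, 12/5)
obs 7: x=2 → posterior Dirichlet(9/4, 27/4, 17/5)
obs 8: x=2 → posterior Dirichlet(9/4, 27/4, 22/5)
obs 9: x=1 → posterior Dirichlet(9/4, 31/4, 22/5)
obs 10: x=2 → posterior Dirichlet(9/4, 31/4, 27/5)

45/308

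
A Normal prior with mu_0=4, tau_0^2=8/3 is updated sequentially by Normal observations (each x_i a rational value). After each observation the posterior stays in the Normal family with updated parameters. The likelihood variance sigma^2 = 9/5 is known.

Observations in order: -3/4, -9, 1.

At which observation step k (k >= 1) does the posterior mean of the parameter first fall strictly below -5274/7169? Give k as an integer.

obs 1: x=-3/4 → posterior Normal(78/67, 72/67)
obs 2: x=-9 → posterior Normal(-282/107, 72/107)
obs 3: x=1 → posterior Normal(-242/147, 24/49)

k = 2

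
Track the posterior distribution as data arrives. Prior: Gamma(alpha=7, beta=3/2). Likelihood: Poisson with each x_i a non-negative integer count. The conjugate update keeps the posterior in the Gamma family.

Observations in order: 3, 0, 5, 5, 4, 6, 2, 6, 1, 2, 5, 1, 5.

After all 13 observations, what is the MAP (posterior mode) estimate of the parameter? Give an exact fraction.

102/29

obs 1: x=3 → posterior Gamma(10, 5/2)
obs 2: x=0 → posterior Gamma(10, 7/2)
obs 3: x=5 → posterior Gamma(15, 9/2)
obs 4: x=5 → posterior Gamma(20, 11/2)
obs 5: x=4 → posterior Gamma(24, 13/2)
obs 6: x=6 → posterior Gamma(30, 15/2)
obs 7: x=2 → posterior Gamma(32, 17/2)
obs 8: x=6 → posterior Gamma(38, 19/2)
obs 9: x=1 → posterior Gamma(39, 21/2)
obs 10: x=2 → posterior Gamma(41, 23/2)
obs 11: x=5 → posterior Gamma(46, 25/2)
obs 12: x=1 → posterior Gamma(47, 27/2)
obs 13: x=5 → posterior Gamma(52, 29/2)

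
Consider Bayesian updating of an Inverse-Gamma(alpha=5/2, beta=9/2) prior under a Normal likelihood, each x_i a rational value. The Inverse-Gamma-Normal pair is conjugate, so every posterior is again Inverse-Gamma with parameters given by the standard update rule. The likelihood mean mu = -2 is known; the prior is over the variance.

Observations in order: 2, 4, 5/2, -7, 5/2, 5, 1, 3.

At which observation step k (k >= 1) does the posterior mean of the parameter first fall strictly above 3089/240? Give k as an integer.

obs 1: x=2 → posterior Inverse-Gamma(3, 25/2)
obs 2: x=4 → posterior Inverse-Gamma(7/2, 61/2)
obs 3: x=5/2 → posterior Inverse-Gamma(4, 325/8)
obs 4: x=-7 → posterior Inverse-Gamma(9/2, 425/8)
obs 5: x=5/2 → posterior Inverse-Gamma(5, 253/4)
obs 6: x=5 → posterior Inverse-Gamma(11/2, 351/4)
obs 7: x=1 → posterior Inverse-Gamma(6, 369/4)
obs 8: x=3 → posterior Inverse-Gamma(13/2, 419/4)

k = 3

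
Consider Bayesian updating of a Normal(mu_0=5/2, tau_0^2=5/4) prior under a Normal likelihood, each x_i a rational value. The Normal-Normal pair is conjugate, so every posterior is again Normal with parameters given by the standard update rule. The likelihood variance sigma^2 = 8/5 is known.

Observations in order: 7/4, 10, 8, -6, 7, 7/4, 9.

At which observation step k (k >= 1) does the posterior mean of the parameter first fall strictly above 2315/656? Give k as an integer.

k = 2

obs 1: x=7/4 → posterior Normal(165/76, 40/57)
obs 2: x=10 → posterior Normal(1495/328, 20/41)
obs 3: x=8 → posterior Normal(2295/428, 40/107)
obs 4: x=-6 → posterior Normal(565/176, 10/33)
obs 5: x=7 → posterior Normal(2395/628, 40/157)
obs 6: x=7/4 → posterior Normal(1285/364, 20/91)
obs 7: x=9 → posterior Normal(1735/414, 40/207)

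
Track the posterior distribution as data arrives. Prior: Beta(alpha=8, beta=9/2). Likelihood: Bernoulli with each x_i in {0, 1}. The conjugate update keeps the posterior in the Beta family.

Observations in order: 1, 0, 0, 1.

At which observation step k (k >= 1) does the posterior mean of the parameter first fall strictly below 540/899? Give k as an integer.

obs 1: x=1 → posterior Beta(9, 9/2)
obs 2: x=0 → posterior Beta(9, 11/2)
obs 3: x=0 → posterior Beta(9, 13/2)
obs 4: x=1 → posterior Beta(10, 13/2)

k = 3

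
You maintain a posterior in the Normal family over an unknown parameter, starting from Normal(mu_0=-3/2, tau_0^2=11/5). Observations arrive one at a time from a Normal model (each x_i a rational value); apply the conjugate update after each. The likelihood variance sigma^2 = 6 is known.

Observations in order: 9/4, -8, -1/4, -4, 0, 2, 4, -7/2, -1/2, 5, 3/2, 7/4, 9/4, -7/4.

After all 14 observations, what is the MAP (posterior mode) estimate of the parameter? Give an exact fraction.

obs 1: x=9/4 → posterior Normal(-81/164, 66/41)
obs 2: x=-8 → posterior Normal(-433/208, 33/26)
obs 3: x=-1/4 → posterior Normal(-37/21, 22/21)
obs 4: x=-4 → posterior Normal(-155/74, 33/37)
obs 5: x=0 → posterior Normal(-31/17, 66/85)
obs 6: x=2 → posterior Normal(-133/96, 11/16)
obs 7: x=4 → posterior Normal(-89/107, 66/107)
obs 8: x=-7/2 → posterior Normal(-255/236, 33/59)
obs 9: x=-1/2 → posterior Normal(-133/129, 22/43)
obs 10: x=5 → posterior Normal(-39/70, 33/70)
obs 11: x=3/2 → posterior Normal(-123/302, 66/151)
obs 12: x=7/4 → posterior Normal(-169/648, 11/27)
obs 13: x=9/4 → posterior Normal(-35/346, 66/173)
obs 14: x=-7/4 → posterior Normal(-147/736, 33/92)

-147/736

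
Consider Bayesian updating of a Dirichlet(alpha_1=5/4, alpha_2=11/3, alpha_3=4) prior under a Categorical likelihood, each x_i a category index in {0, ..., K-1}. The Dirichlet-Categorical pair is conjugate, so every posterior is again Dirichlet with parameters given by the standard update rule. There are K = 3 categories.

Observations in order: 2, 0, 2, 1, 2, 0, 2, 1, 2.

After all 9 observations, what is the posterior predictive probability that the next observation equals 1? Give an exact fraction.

68/215

obs 1: x=2 → posterior Dirichlet(5/4, 11/3, 5)
obs 2: x=0 → posterior Dirichlet(9/4, 11/3, 5)
obs 3: x=2 → posterior Dirichlet(9/4, 11/3, 6)
obs 4: x=1 → posterior Dirichlet(9/4, 14/3, 6)
obs 5: x=2 → posterior Dirichlet(9/4, 14/3, 7)
obs 6: x=0 → posterior Dirichlet(13/4, 14/3, 7)
obs 7: x=2 → posterior Dirichlet(13/4, 14/3, 8)
obs 8: x=1 → posterior Dirichlet(13/4, 17/3, 8)
obs 9: x=2 → posterior Dirichlet(13/4, 17/3, 9)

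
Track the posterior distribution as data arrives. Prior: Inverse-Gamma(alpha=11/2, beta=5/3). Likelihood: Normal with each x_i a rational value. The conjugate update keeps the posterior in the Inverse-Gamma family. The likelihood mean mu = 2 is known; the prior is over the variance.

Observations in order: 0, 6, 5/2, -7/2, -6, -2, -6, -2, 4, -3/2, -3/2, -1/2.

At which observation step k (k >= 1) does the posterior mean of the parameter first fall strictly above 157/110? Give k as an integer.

k = 2

obs 1: x=0 → posterior Inverse-Gamma(6, 11/3)
obs 2: x=6 → posterior Inverse-Gamma(13/2, 35/3)
obs 3: x=5/2 → posterior Inverse-Gamma(7, 283/24)
obs 4: x=-7/2 → posterior Inverse-Gamma(15/2, 323/12)
obs 5: x=-6 → posterior Inverse-Gamma(8, 707/12)
obs 6: x=-2 → posterior Inverse-Gamma(17/2, 803/12)
obs 7: x=-6 → posterior Inverse-Gamma(9, 1187/12)
obs 8: x=-2 → posterior Inverse-Gamma(19/2, 1283/12)
obs 9: x=4 → posterior Inverse-Gamma(10, 1307/12)
obs 10: x=-3/2 → posterior Inverse-Gamma(21/2, 2761/24)
obs 11: x=-3/2 → posterior Inverse-Gamma(11, 727/6)
obs 12: x=-1/2 → posterior Inverse-Gamma(23/2, 2983/24)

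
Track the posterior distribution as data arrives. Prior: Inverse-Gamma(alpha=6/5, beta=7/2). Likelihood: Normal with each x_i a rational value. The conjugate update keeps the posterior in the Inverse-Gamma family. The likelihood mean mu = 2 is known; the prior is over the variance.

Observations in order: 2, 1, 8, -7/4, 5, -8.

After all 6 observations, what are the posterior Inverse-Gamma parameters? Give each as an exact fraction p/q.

alpha=21/5, beta=2673/32

obs 1: x=2 → posterior Inverse-Gamma(17/10, 7/2)
obs 2: x=1 → posterior Inverse-Gamma(11/5, 4)
obs 3: x=8 → posterior Inverse-Gamma(27/10, 22)
obs 4: x=-7/4 → posterior Inverse-Gamma(16/5, 929/32)
obs 5: x=5 → posterior Inverse-Gamma(37/10, 1073/32)
obs 6: x=-8 → posterior Inverse-Gamma(21/5, 2673/32)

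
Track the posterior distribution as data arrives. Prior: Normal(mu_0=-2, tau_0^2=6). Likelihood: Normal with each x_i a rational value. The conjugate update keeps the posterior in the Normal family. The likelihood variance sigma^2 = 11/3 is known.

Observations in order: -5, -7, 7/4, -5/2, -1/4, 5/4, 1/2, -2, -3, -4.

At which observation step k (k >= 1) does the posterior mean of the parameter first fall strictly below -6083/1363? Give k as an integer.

obs 1: x=-5 → posterior Normal(-112/29, 66/29)
obs 2: x=-7 → posterior Normal(-238/47, 66/47)
obs 3: x=7/4 → posterior Normal(-413/130, 66/65)
obs 4: x=-5/2 → posterior Normal(-503/166, 66/83)
obs 5: x=-1/4 → posterior Normal(-256/101, 66/101)
obs 6: x=5/4 → posterior Normal(-467/238, 66/119)
obs 7: x=1/2 → posterior Normal(-449/274, 66/137)
obs 8: x=-2 → posterior Normal(-521/310, 66/155)
obs 9: x=-3 → posterior Normal(-629/346, 66/173)
obs 10: x=-4 → posterior Normal(-773/382, 66/191)

k = 2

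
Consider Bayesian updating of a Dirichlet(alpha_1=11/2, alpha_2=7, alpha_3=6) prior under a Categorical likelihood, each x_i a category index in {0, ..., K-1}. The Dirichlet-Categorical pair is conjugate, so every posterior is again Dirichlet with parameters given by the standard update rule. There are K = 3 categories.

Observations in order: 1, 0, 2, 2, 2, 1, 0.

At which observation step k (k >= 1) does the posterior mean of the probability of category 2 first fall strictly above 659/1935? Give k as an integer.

k = 4

obs 1: x=1 → posterior Dirichlet(11/2, 8, 6)
obs 2: x=0 → posterior Dirichlet(13/2, 8, 6)
obs 3: x=2 → posterior Dirichlet(13/2, 8, 7)
obs 4: x=2 → posterior Dirichlet(13/2, 8, 8)
obs 5: x=2 → posterior Dirichlet(13/2, 8, 9)
obs 6: x=1 → posterior Dirichlet(13/2, 9, 9)
obs 7: x=0 → posterior Dirichlet(15/2, 9, 9)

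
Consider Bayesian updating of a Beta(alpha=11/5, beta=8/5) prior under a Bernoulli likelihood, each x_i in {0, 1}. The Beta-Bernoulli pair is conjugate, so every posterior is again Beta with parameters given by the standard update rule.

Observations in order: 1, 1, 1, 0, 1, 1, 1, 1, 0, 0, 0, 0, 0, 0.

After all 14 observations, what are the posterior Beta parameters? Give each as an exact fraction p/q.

alpha=46/5, beta=43/5

obs 1: x=1 → posterior Beta(16/5, 8/5)
obs 2: x=1 → posterior Beta(21/5, 8/5)
obs 3: x=1 → posterior Beta(26/5, 8/5)
obs 4: x=0 → posterior Beta(26/5, 13/5)
obs 5: x=1 → posterior Beta(31/5, 13/5)
obs 6: x=1 → posterior Beta(36/5, 13/5)
obs 7: x=1 → posterior Beta(41/5, 13/5)
obs 8: x=1 → posterior Beta(46/5, 13/5)
obs 9: x=0 → posterior Beta(46/5, 18/5)
obs 10: x=0 → posterior Beta(46/5, 23/5)
obs 11: x=0 → posterior Beta(46/5, 28/5)
obs 12: x=0 → posterior Beta(46/5, 33/5)
obs 13: x=0 → posterior Beta(46/5, 38/5)
obs 14: x=0 → posterior Beta(46/5, 43/5)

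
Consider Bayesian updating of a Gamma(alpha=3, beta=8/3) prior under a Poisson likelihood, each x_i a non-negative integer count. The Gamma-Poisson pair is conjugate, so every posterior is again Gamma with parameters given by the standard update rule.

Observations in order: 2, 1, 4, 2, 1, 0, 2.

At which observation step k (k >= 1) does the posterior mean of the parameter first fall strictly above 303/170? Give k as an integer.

obs 1: x=2 → posterior Gamma(5, 11/3)
obs 2: x=1 → posterior Gamma(6, 14/3)
obs 3: x=4 → posterior Gamma(10, 17/3)
obs 4: x=2 → posterior Gamma(12, 20/3)
obs 5: x=1 → posterior Gamma(13, 23/3)
obs 6: x=0 → posterior Gamma(13, 26/3)
obs 7: x=2 → posterior Gamma(15, 29/3)

k = 4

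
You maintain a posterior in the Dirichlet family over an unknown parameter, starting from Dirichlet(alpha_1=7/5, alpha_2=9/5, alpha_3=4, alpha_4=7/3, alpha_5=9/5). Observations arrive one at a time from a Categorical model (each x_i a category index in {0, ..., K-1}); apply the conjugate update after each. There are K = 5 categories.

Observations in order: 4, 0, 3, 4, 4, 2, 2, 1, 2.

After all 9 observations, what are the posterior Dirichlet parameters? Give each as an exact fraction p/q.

obs 1: x=4 → posterior Dirichlet(7/5, 9/5, 4, 7/3, 14/5)
obs 2: x=0 → posterior Dirichlet(12/5, 9/5, 4, 7/3, 14/5)
obs 3: x=3 → posterior Dirichlet(12/5, 9/5, 4, 10/3, 14/5)
obs 4: x=4 → posterior Dirichlet(12/5, 9/5, 4, 10/3, 19/5)
obs 5: x=4 → posterior Dirichlet(12/5, 9/5, 4, 10/3, 24/5)
obs 6: x=2 → posterior Dirichlet(12/5, 9/5, 5, 10/3, 24/5)
obs 7: x=2 → posterior Dirichlet(12/5, 9/5, 6, 10/3, 24/5)
obs 8: x=1 → posterior Dirichlet(12/5, 14/5, 6, 10/3, 24/5)
obs 9: x=2 → posterior Dirichlet(12/5, 14/5, 7, 10/3, 24/5)

alpha_1=12/5, alpha_2=14/5, alpha_3=7, alpha_4=10/3, alpha_5=24/5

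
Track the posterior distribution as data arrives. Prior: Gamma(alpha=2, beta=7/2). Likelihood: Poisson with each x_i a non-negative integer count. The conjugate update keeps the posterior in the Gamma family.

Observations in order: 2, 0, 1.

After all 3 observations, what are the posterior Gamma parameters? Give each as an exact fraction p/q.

alpha=5, beta=13/2

obs 1: x=2 → posterior Gamma(4, 9/2)
obs 2: x=0 → posterior Gamma(4, 11/2)
obs 3: x=1 → posterior Gamma(5, 13/2)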